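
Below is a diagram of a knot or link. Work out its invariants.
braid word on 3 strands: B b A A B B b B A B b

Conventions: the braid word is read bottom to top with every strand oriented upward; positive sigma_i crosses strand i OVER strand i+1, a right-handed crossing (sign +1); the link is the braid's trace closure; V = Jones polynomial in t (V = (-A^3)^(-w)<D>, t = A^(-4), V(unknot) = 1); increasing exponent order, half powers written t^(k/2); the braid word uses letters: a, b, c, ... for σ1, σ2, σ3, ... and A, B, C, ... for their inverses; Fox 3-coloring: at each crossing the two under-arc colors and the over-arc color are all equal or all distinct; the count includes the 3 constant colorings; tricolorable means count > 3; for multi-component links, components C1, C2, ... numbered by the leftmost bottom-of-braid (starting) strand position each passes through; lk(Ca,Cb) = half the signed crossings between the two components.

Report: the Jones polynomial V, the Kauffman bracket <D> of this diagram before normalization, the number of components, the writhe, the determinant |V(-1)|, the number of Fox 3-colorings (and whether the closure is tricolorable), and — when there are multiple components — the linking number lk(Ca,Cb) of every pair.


Jones polynomial: V(t) = t^(-13/2) - t^(-11/2) + t^(-9/2) - 2t^(-7/2) - t^(-3/2)
<D> = A^-9 + 2A^-1 - A^3 + A^7 - A^11; writhe -5
components 2, writhe -5 (11 crossings)
linking number lk(C1,C2) = -1
3-colorings: 9 of 3^11, det 6 — tricolorable
note: the 1 component pair carries total linking -1


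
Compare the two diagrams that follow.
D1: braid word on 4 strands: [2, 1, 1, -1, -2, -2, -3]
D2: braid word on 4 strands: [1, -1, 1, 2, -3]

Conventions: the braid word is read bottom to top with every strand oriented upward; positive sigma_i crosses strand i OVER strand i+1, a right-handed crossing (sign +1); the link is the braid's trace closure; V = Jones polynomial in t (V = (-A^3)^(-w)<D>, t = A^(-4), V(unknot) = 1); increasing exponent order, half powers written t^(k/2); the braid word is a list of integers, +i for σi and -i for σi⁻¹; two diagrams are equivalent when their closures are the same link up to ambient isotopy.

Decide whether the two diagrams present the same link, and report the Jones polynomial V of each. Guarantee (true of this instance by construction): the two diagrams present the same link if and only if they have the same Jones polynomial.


equivalent: yes
V(D1) = 1  (w -1, c 7, <D> = -A^-3)
D2 (bracket -A^3; 5 crossings at w = +1): V = 1
why: D2 (5 crossings) and D1 (7) are Markov-related braid presentations


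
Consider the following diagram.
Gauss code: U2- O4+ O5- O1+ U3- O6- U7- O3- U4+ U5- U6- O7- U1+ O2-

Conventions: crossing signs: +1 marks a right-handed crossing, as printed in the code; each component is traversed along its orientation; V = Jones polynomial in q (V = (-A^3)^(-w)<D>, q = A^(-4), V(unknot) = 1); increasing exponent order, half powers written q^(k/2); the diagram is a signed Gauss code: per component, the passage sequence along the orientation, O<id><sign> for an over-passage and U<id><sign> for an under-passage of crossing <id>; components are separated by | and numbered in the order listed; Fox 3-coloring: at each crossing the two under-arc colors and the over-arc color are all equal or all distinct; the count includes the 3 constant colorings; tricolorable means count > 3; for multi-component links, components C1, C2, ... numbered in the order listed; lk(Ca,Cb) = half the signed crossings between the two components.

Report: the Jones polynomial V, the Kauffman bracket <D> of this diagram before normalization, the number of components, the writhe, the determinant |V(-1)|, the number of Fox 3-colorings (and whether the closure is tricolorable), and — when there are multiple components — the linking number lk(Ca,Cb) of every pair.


Jones polynomial: V(q) = -q^-4 + q^-3 + q^-1
<D> = -A^-5 - A^3 + A^7; writhe -3
components 1, writhe -3 (7 crossings)
3-colorings: 9 of 3^7, det 3 — tricolorable
note: |V(-1)| = 3: so tricolorable, since 3 divides 3


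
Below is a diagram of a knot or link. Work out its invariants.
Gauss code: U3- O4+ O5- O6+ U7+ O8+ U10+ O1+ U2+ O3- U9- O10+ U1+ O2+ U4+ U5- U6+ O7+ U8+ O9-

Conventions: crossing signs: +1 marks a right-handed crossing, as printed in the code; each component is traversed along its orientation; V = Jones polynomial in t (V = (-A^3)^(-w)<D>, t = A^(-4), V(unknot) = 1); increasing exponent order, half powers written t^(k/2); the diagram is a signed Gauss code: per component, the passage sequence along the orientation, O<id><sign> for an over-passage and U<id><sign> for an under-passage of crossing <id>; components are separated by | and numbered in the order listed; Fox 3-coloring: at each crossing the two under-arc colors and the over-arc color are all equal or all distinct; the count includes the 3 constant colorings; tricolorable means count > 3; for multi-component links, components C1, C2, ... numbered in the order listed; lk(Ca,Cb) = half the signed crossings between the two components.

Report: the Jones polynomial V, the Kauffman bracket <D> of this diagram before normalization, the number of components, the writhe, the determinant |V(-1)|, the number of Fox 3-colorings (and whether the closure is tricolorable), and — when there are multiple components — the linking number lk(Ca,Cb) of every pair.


Jones polynomial: V(t) = 1 - t + 3t^2 - 3t^3 + 3t^4 - 4t^5 + 3t^6 - 2t^7 + t^8
<D> = A^-20 - 2A^-16 + 3A^-12 - 4A^-8 + 3A^-4 - 3 + 3A^4 - A^8 + A^12; writhe +4
components 1, writhe +4 (10 crossings)
3-colorings: 9 of 3^10, det 21 — tricolorable
note: w = +4 (over 10 crossings) is diagram-only; (-A^3)^(-4) removes it from V


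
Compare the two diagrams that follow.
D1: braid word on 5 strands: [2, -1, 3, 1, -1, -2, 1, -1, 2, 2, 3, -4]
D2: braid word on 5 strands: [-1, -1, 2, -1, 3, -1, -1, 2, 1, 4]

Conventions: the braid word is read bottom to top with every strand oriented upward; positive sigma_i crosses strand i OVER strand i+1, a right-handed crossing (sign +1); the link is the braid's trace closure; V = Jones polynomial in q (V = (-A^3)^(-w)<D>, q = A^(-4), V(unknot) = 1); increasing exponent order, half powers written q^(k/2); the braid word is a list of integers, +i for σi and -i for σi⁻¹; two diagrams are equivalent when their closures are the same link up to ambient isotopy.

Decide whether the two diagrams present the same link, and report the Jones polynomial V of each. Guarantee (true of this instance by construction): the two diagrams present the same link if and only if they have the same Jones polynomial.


equivalent: no
D1 (bracket -A^-10 + A^-6 + A^2; 12 crossings at w = +2): V = q + q^3 - q^4
D2 (bracket A^-4 - 1 + 2A^4 - 2A^8 + 2A^12 - 2A^16 + A^20; 10 crossings at w = 0): V = q^-5 - 2q^-4 + 2q^-3 - 2q^-2 + 2q^-1 - 1 + q
key observation: comparing 2 Jones polynomials yields 2 groups


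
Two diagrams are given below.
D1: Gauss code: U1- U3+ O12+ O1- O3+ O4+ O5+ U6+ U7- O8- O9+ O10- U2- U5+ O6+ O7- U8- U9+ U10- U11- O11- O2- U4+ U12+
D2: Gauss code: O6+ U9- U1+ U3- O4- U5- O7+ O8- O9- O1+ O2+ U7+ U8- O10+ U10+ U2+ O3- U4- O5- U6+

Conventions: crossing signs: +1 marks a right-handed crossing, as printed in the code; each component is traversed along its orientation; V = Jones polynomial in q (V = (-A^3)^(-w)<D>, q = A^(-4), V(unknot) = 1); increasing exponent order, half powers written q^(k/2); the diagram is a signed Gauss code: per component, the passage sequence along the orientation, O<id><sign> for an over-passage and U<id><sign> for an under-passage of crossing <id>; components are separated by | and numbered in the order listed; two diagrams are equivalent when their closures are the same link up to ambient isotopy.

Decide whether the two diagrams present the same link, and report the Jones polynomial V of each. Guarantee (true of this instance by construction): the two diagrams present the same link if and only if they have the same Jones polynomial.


equivalent: no
D1 (bracket 1; 12 crossings at w = 0): V = 1
V(D2) = -q^-4 + q^-3 + q^-1  (w 0, c 10, <D> = A^4 + A^12 - A^16)
key observation: 2 values of V(q) split the 2 diagrams


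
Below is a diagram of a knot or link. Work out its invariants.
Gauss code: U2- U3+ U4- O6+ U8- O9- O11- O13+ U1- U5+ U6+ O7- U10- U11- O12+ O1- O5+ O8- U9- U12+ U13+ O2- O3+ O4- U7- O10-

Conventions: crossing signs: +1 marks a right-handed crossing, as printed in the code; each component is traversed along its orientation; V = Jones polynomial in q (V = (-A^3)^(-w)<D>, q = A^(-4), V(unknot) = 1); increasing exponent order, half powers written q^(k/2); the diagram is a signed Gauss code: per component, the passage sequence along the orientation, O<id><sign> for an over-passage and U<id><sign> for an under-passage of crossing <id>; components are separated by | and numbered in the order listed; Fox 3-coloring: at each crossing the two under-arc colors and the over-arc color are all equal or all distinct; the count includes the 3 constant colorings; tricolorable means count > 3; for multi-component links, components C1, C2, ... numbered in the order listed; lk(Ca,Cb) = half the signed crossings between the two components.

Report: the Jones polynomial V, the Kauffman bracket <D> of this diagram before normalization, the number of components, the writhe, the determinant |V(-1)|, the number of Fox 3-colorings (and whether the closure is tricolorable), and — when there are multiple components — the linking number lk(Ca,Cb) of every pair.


Jones polynomial: V(q) = -q^-6 + 2q^-5 - 3q^-4 + 4q^-3 - 3q^-2 + 3q^-1 - 2 + q
<D> = -A^-13 + 2A^-9 - 3A^-5 + 3A^-1 - 4A^3 + 3A^7 - 2A^11 + A^15; writhe -3
components 1, writhe -3 (13 crossings)
3-colorings: 3 of 3^13, det 19 — not tricolorable
note: |V(-1)| = 19: so not tricolorable, since 3 does not divide 19


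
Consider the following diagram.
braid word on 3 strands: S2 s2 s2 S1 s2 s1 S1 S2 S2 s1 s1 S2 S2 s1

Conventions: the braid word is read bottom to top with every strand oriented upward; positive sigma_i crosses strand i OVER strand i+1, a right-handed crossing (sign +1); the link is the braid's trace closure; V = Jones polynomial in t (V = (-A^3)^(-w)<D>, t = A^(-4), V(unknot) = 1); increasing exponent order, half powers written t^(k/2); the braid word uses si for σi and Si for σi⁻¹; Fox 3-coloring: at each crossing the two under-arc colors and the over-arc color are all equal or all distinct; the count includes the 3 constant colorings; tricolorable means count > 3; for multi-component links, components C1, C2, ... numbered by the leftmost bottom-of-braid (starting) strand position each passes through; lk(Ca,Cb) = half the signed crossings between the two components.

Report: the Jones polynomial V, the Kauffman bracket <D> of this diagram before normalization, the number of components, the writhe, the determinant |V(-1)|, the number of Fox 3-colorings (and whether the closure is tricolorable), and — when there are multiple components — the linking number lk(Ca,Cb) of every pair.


Jones polynomial: V(t) = -t^-3 + t^-2 - t^-1 + 3 - t + t^2 - t^3
<D> = -A^-12 + A^-8 - A^-4 + 3 - A^4 + A^8 - A^12; writhe 0
components 1, writhe 0 (14 crossings)
3-colorings: 27 of 3^14, det 9 — tricolorable
note: det 9 = |V(-1)|; divisible by 3, so tricolorable


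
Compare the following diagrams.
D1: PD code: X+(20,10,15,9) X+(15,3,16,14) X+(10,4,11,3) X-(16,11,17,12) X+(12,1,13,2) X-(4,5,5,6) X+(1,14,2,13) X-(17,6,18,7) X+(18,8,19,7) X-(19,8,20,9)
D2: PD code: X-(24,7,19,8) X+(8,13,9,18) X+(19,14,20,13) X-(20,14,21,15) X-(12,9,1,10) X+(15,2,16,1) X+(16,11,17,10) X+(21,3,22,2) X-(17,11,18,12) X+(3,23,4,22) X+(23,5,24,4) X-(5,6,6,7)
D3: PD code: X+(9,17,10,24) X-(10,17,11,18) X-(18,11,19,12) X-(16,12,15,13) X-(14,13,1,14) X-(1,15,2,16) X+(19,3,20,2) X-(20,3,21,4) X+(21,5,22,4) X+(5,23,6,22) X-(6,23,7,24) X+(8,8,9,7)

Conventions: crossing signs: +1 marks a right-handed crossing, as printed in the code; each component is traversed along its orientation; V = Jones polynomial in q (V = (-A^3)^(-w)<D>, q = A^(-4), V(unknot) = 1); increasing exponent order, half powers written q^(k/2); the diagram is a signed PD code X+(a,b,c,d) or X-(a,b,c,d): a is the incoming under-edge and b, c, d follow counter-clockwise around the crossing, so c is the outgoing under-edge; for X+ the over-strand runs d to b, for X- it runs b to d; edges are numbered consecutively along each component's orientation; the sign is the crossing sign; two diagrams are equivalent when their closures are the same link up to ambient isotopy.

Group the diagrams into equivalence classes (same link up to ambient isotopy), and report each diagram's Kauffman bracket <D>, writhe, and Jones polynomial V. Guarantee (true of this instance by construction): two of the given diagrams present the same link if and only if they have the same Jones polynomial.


classes: {D1} | {D2} | {D3}
V(D1) = 1 + q + q^2 + q^3  [10 crossings, <D> = A^-6 + A^-2 + A^2 + A^6, w = +2]
V(D2) = q + 2q^3 + q^5  (w +2, c 12, <D> = A^-14 + 2A^-6 + A^2)
D3 (bracket A^-6 + A^-2 + A^2 + A^6; 12 crossings at w = -2): V = q^-3 + q^-2 + q^-1 + 1
note: 3 classes among 3 diagrams; unequal V(q) rules out equality


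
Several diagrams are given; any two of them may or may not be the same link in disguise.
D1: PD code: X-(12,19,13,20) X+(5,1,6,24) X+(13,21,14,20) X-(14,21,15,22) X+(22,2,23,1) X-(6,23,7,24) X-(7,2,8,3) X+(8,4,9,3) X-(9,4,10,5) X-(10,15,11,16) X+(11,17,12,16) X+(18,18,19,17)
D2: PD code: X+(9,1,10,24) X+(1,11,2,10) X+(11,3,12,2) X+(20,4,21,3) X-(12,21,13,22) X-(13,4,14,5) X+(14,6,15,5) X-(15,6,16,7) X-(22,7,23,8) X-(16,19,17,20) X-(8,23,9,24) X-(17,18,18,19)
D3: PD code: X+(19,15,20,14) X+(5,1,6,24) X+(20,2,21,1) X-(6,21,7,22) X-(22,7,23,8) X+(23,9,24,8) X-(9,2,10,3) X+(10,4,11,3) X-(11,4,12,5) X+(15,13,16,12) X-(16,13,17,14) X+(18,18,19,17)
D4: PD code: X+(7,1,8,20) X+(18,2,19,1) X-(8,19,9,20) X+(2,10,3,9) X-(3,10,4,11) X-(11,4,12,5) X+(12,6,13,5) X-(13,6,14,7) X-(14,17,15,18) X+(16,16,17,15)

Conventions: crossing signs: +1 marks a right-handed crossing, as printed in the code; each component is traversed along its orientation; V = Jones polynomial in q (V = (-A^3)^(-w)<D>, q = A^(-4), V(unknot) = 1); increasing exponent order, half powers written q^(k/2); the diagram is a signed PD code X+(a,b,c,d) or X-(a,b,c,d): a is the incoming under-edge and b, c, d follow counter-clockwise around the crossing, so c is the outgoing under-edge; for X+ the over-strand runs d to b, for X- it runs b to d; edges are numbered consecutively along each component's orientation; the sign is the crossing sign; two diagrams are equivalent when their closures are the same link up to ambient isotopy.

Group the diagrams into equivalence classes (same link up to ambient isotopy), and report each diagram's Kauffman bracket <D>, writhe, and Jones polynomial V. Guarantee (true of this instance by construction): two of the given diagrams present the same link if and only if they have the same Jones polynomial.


equivalence classes: {D1, D2, D3, D4}
D1 (bracket 1; 12 crossings at w = 0): V = 1
V(D2) = 1  (w -2, c 12, <D> = A^-6)
V(D3) = 1  (w +2, c 12, <D> = A^6)
V(D4) = 1  (w 0, c 10, <D> = 1)
key observation: one V(q) for all 4 diagrams — one class (guaranteed)


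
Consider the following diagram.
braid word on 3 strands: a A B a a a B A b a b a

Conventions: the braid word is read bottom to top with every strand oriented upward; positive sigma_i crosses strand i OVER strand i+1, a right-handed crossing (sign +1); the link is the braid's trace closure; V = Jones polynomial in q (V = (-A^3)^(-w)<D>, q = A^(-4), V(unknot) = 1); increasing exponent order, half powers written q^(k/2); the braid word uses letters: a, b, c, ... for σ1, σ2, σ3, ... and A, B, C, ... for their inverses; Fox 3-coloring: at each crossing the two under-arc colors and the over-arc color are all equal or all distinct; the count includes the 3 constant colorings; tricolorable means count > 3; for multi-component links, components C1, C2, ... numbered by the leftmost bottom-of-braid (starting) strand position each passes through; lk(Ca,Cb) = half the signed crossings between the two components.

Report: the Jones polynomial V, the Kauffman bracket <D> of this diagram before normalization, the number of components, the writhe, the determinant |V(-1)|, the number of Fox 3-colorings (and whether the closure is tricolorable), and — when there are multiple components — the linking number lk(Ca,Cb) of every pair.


V(q) = q^2 + q^4 - q^5 + q^6 - q^7
bracket: -A^-16 + A^-12 - A^-8 + A^-4 + A^4, w = +4
1 component, writhe +4, over 12 crossings
det 5, colorings 3 of 3^12 — not tricolorable
observation: inverse pairs cancel, leaving σ2⁻¹ σ1 σ1 σ1 σ2⁻¹ σ1⁻¹ σ2 σ1 σ2 σ1


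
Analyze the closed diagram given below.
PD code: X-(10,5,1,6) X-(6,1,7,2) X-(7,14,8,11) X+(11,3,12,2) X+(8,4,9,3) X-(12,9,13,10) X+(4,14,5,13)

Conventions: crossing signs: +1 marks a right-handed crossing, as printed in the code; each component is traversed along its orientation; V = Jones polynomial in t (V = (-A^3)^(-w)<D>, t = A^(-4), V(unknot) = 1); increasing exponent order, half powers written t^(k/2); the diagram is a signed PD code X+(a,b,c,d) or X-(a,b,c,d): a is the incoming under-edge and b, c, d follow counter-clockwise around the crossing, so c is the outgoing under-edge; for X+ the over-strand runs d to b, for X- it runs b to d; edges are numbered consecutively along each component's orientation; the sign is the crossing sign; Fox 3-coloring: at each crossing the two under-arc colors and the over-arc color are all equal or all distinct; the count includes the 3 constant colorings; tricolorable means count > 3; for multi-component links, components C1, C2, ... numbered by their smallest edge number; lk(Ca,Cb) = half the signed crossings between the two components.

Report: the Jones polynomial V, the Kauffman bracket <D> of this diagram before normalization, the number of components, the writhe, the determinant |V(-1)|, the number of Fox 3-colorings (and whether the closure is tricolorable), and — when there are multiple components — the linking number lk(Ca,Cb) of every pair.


V = t^(-7/2) - 2t^(-5/2) + t^(-3/2) - 2t^(-1/2) + t^(1/2) - t^(3/2)
<D> = A^-9 - A^-5 + 2A^-1 - A^3 + 2A^7 - A^11 (w = -1)
2 components over 7 crossings, w = -1
lk(C1,C2): 0
3 Fox colorings among 3^7, |V(-1)| = 8: not tricolorable
why: every pair of the 2 components has lk = 0


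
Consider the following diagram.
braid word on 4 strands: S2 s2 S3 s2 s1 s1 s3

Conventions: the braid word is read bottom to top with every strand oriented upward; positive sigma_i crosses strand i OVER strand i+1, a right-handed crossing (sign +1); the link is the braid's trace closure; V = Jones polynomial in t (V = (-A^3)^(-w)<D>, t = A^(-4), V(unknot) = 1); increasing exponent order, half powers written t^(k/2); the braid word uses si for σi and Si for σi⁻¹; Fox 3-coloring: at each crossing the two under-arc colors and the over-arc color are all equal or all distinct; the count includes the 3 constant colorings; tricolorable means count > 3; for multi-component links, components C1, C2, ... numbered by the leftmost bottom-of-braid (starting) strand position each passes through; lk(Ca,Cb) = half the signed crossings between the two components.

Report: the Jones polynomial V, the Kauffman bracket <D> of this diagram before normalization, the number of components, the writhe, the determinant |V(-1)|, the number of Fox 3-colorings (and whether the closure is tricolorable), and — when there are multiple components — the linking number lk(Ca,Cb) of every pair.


V(t) = 1 + t + t^2 + t^3
bracket: -A^-3 - A - A^5 - A^9, w = +3
3 components, writhe +3, over 7 crossings
lk(C1,C2) = +1
linking number lk(C1,C3) = 0
lk(C2,C3): 0
det 0, colorings 9 of 3^7 — tricolorable
observation: span 3 respects span(V) <= c + mu - 1 = 9 for this 3-component diagram


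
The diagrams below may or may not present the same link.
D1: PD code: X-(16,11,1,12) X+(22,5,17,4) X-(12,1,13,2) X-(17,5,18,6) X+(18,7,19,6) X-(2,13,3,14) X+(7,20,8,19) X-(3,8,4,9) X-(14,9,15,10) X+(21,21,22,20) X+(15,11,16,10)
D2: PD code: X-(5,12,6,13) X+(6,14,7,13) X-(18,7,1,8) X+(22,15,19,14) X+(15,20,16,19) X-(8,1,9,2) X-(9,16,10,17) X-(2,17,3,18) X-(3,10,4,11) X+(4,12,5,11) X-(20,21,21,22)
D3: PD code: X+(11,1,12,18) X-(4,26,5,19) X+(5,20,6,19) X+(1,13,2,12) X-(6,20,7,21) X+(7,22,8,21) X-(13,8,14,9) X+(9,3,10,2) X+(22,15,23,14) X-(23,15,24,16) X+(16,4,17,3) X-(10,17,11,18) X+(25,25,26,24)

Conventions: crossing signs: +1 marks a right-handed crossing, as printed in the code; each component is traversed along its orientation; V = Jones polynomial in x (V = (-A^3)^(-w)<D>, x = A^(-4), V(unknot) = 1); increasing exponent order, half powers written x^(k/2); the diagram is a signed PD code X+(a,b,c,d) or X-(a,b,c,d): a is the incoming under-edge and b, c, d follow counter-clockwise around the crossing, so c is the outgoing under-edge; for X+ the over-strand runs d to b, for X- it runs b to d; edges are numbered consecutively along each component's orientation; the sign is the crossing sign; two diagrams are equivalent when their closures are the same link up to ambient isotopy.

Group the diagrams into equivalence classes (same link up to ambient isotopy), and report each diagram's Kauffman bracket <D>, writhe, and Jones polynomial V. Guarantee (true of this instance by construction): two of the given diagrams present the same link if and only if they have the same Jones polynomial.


grouping into links: {D1, D2} | {D3}
V(D1) = x^(-7/2) - x^(-5/2) + x^(-3/2) - 2x^(-1/2) - x^(3/2)  (w -1, c 11, <D> = A^-9 + 2A^-1 - A^3 + A^7 - A^11)
V(D2) = x^(-7/2) - x^(-5/2) + x^(-3/2) - 2x^(-1/2) - x^(3/2)  [11 crossings, <D> = A^-15 + 2A^-7 - A^-3 + A - A^5, w = -3]
V(D3) = -x^(-1/2) - x^(1/2)  (w +3, c 13, <D> = A^7 + A^11)
key observation: comparing 3 Jones polynomials yields 2 groups


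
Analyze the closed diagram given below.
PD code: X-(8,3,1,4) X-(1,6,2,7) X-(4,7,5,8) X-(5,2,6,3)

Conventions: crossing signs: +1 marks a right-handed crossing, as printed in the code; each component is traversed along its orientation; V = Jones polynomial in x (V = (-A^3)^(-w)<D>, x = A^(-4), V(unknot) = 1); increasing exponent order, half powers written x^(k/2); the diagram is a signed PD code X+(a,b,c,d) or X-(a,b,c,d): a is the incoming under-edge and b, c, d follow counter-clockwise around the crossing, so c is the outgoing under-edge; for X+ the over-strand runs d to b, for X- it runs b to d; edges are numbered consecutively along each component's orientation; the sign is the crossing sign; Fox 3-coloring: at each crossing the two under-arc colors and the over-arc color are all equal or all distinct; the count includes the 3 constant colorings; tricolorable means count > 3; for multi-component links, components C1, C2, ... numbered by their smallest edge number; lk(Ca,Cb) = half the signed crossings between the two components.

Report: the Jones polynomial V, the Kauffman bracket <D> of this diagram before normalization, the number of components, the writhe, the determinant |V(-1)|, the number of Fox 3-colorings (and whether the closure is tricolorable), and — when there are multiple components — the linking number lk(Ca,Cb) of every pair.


V(x) = -x^-4 + x^-3 + x^-1
bracket: A^-8 + 1 - A^4, w = -4
1 component, writhe -4, over 4 crossings
det 3, colorings 9 of 3^4 — tricolorable
observation: w = -4 (over 4 crossings) is diagram-only; (-A^3)^(4) removes it from V


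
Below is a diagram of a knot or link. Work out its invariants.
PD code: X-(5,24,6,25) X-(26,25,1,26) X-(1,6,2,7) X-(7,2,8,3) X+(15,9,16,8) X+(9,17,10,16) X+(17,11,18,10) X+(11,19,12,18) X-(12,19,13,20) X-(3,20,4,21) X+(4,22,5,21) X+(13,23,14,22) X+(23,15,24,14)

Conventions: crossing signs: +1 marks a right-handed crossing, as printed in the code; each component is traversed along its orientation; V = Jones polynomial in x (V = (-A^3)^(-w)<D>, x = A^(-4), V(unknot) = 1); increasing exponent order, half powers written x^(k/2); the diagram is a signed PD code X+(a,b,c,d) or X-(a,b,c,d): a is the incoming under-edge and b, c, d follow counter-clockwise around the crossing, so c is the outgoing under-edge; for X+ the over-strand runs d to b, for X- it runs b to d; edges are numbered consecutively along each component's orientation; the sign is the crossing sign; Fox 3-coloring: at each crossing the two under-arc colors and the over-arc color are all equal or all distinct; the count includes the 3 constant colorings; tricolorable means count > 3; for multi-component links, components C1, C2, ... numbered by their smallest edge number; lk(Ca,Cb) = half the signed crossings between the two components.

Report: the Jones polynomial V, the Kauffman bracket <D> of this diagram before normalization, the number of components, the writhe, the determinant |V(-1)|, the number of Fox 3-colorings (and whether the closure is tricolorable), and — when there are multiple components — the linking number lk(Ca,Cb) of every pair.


Jones polynomial: V(x) = -x^-2 + x^-1 - 1 + 3x - 2x^2 + 3x^3 - 2x^4 + x^5 - x^6
<D> = A^-21 - A^-17 + 2A^-13 - 3A^-9 + 2A^-5 - 3A^-1 + A^3 - A^7 + A^11; writhe +1
components 1, writhe +1 (13 crossings)
3-colorings: 9 of 3^13, det 15 — tricolorable
note: w = +1 (over 13 crossings) is diagram-only; (-A^3)^(-1) removes it from V


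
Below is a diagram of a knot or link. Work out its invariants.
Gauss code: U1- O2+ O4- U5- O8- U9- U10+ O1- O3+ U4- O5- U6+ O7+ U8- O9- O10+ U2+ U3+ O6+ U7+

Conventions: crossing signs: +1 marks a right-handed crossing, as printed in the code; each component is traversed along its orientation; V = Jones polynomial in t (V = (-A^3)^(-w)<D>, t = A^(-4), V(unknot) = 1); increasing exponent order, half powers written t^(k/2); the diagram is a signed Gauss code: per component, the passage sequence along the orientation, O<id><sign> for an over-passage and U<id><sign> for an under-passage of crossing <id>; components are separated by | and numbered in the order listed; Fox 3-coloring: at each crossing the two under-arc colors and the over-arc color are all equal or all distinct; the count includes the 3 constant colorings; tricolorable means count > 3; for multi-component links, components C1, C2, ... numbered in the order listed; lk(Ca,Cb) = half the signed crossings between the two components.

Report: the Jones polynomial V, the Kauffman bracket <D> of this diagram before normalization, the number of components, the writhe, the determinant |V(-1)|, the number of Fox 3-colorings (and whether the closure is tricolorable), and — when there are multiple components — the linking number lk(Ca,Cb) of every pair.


V(t) = -t^-3 + t^-2 - t^-1 + 3 - t + t^2 - t^3
bracket: -A^-12 + A^-8 - A^-4 + 3 - A^4 + A^8 - A^12, w = 0
1 component, writhe 0, over 10 crossings
det 9, colorings 27 of 3^10 — tricolorable
observation: w = 0 (over 10 crossings) is diagram-only; (-A^3)^(0) removes it from V


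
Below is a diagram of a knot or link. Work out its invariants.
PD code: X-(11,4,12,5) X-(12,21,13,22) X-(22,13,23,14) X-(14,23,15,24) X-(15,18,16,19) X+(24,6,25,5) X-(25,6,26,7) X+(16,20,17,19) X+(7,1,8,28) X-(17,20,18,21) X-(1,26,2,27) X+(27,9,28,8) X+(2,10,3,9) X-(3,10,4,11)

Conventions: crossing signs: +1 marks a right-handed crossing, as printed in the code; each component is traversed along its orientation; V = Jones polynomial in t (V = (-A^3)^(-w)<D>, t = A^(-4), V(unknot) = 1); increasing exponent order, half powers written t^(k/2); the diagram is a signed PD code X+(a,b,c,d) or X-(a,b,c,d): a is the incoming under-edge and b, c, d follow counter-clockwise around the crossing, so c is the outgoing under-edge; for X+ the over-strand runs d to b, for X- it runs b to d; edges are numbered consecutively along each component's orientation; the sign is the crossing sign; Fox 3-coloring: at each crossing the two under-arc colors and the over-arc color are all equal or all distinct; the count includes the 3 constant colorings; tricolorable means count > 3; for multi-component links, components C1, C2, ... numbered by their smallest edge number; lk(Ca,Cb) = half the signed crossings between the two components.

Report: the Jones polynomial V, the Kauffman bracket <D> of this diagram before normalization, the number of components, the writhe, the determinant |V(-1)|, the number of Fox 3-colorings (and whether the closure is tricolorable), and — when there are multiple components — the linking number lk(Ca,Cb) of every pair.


V = -t^-6 + 2t^-5 - 2t^-4 + 3t^-3 - 3t^-2 + 2t^-1 - 1 + t
<D> = A^-16 - A^-12 + 2A^-8 - 3A^-4 + 3 - 2A^4 + 2A^8 - A^12 (w = -4)
1 component over 14 crossings, w = -4
9 Fox colorings among 3^14, |V(-1)| = 15: tricolorable
why: det 15 = |V(-1)|; divisible by 3, so tricolorable


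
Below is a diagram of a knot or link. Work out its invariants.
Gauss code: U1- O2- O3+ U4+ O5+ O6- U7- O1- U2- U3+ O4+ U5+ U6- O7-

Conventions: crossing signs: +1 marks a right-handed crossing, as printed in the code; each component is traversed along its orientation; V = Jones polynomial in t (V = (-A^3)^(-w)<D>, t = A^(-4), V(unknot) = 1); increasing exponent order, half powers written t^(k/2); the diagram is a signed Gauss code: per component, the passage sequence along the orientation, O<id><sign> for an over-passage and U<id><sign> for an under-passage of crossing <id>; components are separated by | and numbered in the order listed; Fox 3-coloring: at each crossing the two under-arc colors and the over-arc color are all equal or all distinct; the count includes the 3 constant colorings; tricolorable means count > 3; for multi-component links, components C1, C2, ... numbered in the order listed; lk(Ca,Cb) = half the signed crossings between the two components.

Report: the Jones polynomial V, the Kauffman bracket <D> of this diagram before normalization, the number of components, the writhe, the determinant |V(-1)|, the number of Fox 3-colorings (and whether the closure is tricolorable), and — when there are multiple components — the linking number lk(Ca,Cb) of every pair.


V(t) = 1
bracket: -A^-3, w = -1
1 component, writhe -1, over 7 crossings
det 1, colorings 3 of 3^7 — not tricolorable
observation: det 1 = |V(-1)|; not divisible by 3, so not tricolorable


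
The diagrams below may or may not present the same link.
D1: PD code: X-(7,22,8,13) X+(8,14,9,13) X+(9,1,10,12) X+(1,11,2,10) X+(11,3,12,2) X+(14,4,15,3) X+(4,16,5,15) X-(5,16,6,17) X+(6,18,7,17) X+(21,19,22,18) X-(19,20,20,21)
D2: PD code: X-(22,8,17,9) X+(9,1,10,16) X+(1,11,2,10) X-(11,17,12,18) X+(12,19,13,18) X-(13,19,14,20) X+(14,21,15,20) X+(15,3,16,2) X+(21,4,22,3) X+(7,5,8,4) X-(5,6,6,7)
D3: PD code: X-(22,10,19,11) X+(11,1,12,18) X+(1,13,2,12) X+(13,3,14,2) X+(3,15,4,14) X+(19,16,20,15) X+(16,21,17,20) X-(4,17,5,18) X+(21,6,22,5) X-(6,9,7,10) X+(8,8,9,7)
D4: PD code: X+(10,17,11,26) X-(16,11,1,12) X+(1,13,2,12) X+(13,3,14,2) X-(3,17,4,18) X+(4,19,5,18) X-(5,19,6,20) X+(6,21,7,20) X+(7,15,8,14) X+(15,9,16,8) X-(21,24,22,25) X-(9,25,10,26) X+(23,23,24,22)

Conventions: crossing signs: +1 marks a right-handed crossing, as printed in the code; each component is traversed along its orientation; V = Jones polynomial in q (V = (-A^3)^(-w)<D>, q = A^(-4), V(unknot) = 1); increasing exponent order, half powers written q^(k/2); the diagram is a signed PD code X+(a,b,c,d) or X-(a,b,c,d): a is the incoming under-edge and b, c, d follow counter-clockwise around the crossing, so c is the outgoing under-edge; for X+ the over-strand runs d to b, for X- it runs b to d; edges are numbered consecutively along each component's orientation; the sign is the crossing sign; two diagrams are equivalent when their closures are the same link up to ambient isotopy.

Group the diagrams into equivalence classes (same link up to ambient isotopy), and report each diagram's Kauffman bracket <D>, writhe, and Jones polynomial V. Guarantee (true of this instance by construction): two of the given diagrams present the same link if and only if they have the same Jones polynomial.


grouping into links: {D1, D3} | {D2, D4}
V(D1) = -q^(3/2) - 2q^(7/2) + q^(9/2) - q^(11/2) + q^(13/2)  (w +5, c 11, <D> = -A^-11 + A^-7 - A^-3 + 2A + A^9)
D2 (bracket -A^-9 + A^-1 + A^3 + A^7; 11 crossings at w = +3): V = -q^(1/2) - q^(3/2) - q^(5/2) + q^(9/2)
V(D3) = -q^(3/2) - 2q^(7/2) + q^(9/2) - q^(11/2) + q^(13/2)  [11 crossings, <D> = -A^-11 + A^-7 - A^-3 + 2A + A^9, w = +5]
D4 (bracket -A^-9 + A^-1 + A^3 + A^7; 13 crossings at w = +3): V = -q^(1/2) - q^(3/2) - q^(5/2) + q^(9/2)
key observation: comparing 4 Jones polynomials yields 2 groups


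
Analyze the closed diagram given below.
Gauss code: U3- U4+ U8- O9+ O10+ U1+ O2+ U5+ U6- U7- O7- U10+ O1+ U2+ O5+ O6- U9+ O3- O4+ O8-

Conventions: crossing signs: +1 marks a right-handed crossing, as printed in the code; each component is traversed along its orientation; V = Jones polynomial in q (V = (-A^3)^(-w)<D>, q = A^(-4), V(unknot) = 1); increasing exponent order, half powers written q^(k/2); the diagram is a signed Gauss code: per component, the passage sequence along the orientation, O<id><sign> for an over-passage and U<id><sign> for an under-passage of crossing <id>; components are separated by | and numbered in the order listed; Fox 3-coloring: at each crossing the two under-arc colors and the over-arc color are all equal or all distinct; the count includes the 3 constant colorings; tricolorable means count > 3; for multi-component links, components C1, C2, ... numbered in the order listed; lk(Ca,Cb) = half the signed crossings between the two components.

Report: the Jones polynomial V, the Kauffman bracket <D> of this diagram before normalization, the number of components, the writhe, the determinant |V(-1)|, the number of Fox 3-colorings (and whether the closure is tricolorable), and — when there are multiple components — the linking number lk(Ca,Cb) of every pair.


V = q + q^3 - q^4
<D> = -A^-10 + A^-6 + A^2 (w = +2)
1 component over 10 crossings, w = +2
9 Fox colorings among 3^10, |V(-1)| = 3: tricolorable
why: w = +2 shifts under R1 moves; the (-A^3)^(-2) factor cancels that in V


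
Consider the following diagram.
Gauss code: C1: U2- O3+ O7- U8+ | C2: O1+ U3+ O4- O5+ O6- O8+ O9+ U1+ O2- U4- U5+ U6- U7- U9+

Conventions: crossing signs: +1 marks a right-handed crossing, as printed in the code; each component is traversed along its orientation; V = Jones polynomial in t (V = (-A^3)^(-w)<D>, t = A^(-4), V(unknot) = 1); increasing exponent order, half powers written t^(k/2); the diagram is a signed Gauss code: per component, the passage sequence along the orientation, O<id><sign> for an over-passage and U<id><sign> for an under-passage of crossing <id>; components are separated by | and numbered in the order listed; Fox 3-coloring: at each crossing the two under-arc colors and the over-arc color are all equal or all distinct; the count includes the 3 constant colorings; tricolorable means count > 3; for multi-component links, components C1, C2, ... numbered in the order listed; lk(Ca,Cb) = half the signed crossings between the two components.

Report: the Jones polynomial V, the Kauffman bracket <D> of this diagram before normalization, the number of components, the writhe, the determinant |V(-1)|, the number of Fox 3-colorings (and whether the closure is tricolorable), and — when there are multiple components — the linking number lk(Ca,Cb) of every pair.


V(t) = -t^(-3/2) + t^(-1/2) - 2t^(1/2) + t^(3/2) - 2t^(5/2) + t^(7/2)
bracket: -A^-11 + 2A^-7 - A^-3 + 2A - A^5 + A^9, w = +1
2 components, writhe +1, over 9 crossings
lk(C1,C2) = 0
det 8, colorings 3 of 3^9 — not tricolorable
observation: |V(-1)| = 8: so not tricolorable, since 3 does not divide 8


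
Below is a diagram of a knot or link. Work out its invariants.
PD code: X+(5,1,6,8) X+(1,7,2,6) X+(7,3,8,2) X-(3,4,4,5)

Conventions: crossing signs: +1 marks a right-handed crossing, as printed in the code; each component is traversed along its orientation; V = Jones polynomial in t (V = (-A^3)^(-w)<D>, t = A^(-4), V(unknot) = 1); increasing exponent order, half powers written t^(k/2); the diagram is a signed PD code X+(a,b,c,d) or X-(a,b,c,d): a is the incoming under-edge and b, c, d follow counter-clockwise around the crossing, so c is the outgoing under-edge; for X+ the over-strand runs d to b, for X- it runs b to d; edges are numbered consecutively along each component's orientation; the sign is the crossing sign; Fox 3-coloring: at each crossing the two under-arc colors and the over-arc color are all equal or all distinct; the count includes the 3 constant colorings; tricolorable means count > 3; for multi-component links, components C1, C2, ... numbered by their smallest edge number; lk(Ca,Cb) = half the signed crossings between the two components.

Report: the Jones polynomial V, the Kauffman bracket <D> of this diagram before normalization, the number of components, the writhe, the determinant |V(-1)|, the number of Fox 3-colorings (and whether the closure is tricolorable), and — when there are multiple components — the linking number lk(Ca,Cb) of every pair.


V = t + t^3 - t^4
<D> = -A^-10 + A^-6 + A^2 (w = +2)
1 component over 4 crossings, w = +2
9 Fox colorings among 3^4, |V(-1)| = 3: tricolorable
why: w = +2 shifts under R1 moves; the (-A^3)^(-2) factor cancels that in V


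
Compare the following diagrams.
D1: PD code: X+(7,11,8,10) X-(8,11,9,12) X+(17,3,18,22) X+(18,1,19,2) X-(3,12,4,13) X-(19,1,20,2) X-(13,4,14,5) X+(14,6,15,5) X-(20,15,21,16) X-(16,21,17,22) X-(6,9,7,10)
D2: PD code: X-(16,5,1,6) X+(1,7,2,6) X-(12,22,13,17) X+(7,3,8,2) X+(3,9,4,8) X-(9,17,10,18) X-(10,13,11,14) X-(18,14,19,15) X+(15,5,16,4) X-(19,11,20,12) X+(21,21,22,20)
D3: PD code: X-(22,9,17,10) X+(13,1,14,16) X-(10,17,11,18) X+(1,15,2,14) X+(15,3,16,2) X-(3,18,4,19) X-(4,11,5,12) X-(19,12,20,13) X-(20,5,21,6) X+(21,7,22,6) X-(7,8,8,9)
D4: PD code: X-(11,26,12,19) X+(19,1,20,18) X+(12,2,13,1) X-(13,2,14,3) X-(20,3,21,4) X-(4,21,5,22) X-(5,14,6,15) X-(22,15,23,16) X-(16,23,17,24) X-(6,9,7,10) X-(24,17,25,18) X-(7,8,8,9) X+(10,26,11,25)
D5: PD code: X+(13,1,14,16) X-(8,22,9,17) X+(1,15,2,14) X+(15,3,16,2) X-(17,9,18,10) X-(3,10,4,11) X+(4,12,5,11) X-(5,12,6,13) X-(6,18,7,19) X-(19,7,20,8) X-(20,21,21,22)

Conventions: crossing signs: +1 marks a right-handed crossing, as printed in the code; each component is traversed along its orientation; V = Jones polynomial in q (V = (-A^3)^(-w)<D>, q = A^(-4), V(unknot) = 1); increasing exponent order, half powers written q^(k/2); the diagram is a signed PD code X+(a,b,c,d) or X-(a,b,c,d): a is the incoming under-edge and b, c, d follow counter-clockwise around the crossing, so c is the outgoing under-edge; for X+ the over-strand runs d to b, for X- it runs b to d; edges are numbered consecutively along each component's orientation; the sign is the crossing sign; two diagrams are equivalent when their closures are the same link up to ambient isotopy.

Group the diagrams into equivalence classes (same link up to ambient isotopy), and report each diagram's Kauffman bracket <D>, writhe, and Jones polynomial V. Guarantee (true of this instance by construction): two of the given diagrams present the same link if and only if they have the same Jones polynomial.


classes: {D1} | {D2, D3, D5} | {D4}
V(D1) = -q^(-1/2) - q^(1/2)  [11 crossings, <D> = A^-11 + A^-7, w = -3]
V(D2) = -q^(-9/2) + q^(-7/2) - 2q^(-5/2) + 2q^(-3/2) - 3q^(-1/2) + q^(1/2) - q^(3/2) + q^(5/2)  [11 crossings, <D> = -A^-13 + A^-9 - A^-5 + 3A^-1 - 2A^3 + 2A^7 - A^11 + A^15, w = -1]
V(D3) = -q^(-9/2) + q^(-7/2) - 2q^(-5/2) + 2q^(-3/2) - 3q^(-1/2) + q^(1/2) - q^(3/2) + q^(5/2)  (w -3, c 11, <D> = -A^-19 + A^-15 - A^-11 + 3A^-7 - 2A^-3 + 2A - A^5 + A^9)
V(D4) = -q^(-11/2) + q^(-9/2) - q^(-7/2) - q^(-3/2)  [13 crossings, <D> = A^-15 + A^-7 - A^-3 + A, w = -7]
V(D5) = -q^(-9/2) + q^(-7/2) - 2q^(-5/2) + 2q^(-3/2) - 3q^(-1/2) + q^(1/2) - q^(3/2) + q^(5/2)  [11 crossings, <D> = -A^-19 + A^-15 - A^-11 + 3A^-7 - 2A^-3 + 2A - A^5 + A^9, w = -3]
insight: 3 values of V(q) split the 5 diagrams


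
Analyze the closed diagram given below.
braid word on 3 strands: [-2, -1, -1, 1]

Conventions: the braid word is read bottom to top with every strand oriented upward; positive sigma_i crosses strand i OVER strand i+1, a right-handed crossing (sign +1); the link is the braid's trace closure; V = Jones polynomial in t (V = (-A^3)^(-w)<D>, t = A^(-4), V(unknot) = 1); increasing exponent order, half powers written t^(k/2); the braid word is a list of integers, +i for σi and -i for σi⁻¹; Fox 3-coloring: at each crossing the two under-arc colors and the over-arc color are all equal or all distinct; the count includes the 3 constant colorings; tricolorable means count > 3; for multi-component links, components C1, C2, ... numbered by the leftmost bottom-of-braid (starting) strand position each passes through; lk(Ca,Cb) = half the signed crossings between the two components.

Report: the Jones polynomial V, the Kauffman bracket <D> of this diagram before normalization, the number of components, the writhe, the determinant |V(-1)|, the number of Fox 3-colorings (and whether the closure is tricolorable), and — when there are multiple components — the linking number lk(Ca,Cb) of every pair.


V = 1
<D> = A^-6 (w = -2)
1 component over 4 crossings, w = -2
3 Fox colorings among 3^4, |V(-1)| = 1: not tricolorable
why: det 1 = |V(-1)|; not divisible by 3, so not tricolorable
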